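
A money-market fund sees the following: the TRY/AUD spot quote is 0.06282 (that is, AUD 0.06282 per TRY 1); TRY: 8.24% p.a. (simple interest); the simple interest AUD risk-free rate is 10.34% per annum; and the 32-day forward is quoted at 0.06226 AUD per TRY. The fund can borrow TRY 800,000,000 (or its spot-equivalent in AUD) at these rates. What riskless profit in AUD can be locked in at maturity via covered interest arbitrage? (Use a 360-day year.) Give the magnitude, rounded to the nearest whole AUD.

AUD 545,093

T = 32/360 years.
Keep in TRY, deliver into the forward: 800,000,000·1.0073244444·0.06226 = AUD 50,172,815.93.
Swap to AUD now, deposit: 800,000,000·0.06282·1.0091911111 = AUD 50,717,908.48.
The quoted forward undervalues TRY, so borrow TRY, convert to AUD at spot, deposit the AUD at 10.34%, and buy TRY forward at 0.06226 to cover the loan.
Arbitrage profit = |50,172,815.93 − 50,717,908.48| = AUD 545,093.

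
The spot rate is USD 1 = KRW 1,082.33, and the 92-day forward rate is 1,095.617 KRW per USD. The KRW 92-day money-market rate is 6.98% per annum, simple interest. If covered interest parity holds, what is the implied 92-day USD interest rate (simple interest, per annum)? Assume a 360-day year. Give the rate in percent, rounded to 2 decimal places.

2.15%

T = 92/360 years.
F/S = 1095.617/1082.33 = 1.0122763 = (growth of KRW) / (growth of USD).
The KRW side grows by 1 + 0.0698×92/360 = 1.0178378.
That pins the USD growth at 1.0054941.
(1.0054941 − 1)/T = 0.021499, i.e. 2.15%.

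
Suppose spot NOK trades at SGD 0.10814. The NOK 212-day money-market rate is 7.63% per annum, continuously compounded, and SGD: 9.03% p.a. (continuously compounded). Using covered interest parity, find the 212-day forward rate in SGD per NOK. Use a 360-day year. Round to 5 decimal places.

T = 212/360 years.
Growth of 1 SGD over T: e^(0.0903×212/360) = 1.0546159.
NOK accumulates by e^(0.0763×212/360) = 1.045957.
CIP: F = S · (grow SGD)/(grow NOK) = 0.10814 × 1.0546159/1.045957 = 0.1090352 SGD per NOK.

0.10904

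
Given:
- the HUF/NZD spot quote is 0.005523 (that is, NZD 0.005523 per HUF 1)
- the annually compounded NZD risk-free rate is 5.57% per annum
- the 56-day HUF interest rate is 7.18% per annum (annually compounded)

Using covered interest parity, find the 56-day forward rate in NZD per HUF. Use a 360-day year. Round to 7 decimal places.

T = 56/360 years.
NZD growth factor: (1 + 0.0557)^(56/360) = 1.0084674.
HUF growth factor: (1 + 0.0718)^(56/360) = 1.0108445.
So F = 0.005523 × 1.0084674 / 1.0108445 = 0.005510012 (NZD/HUF).

0.0055100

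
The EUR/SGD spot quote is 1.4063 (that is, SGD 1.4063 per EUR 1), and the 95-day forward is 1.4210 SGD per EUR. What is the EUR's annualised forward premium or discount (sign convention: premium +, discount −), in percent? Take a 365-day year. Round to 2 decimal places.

T = 95/365 years.
EUR trades forward at +1.04530% vs spot over the period.
Annualise by dividing by T: 0.0104530 / (95/365) = 0.040162 → 4.02%.

+4.02%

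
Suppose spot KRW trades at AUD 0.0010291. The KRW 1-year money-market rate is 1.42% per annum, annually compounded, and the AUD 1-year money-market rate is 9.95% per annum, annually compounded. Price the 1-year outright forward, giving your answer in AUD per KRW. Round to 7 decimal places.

T = 1 year.
Growth of 1 AUD over T: (1 + 0.0995)^1 = 1.099500.
KRW accumulates by (1 + 0.0142)^1 = 1.014200.
So F = 0.0010291 × 1.099500 / 1.014200 = 0.001115653 (AUD/KRW).

0.0011157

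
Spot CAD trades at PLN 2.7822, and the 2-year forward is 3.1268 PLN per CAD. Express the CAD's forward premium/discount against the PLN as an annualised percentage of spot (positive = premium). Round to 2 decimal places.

T = 2 years.
(F − S)/S = (3.1268 − 2.7822)/2.7822 = 0.1238588.
Per annum: 0.1238588 / 2 = 0.061929 = 6.19%.

+6.19%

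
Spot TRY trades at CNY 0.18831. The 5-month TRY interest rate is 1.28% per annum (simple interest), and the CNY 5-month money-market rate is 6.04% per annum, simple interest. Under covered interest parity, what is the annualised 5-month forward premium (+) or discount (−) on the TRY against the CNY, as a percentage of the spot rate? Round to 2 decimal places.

+4.73%

T = 5/12 years.
No-arbitrage forward: 0.18831 × 1.0251667 / 1.0053333 = 0.19202501 CNY/TRY.
Annualised premium = (F − S)/S × (1/T) = (0.19202501 − 0.18831)/0.18831 ÷ (5/12) = 4.73%.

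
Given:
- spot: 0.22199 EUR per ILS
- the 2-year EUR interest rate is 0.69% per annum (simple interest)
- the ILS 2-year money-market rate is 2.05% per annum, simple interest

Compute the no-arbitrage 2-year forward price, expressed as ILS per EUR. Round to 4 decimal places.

4.6256

T = 2 years.
EUR accumulates by 1 + 0.0069×2 = 1.013800.
ILS growth factor: 1 + 0.0205×2 = 1.041000.
So F = 0.22199 × 1.013800 / 1.041000 = 0.2161897 (EUR/ILS).
Quoted the other way: 1/0.2161897 = 4.6256 ILS per EUR.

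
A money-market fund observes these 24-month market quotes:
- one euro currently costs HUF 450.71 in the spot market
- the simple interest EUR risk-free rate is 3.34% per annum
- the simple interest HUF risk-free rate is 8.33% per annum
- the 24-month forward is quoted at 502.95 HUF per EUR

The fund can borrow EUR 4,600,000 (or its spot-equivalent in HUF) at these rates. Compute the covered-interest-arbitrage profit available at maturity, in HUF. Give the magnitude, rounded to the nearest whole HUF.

T = 2 years.
Keep in EUR, deliver into the forward: 4,600,000·1.066800·502.95 = HUF 2,468,116,476.00.
Swap to HUF now, deposit: 4,600,000·450.71·1.166600 = HUF 2,418,672,115.60.
The quoted forward overvalues EUR, so borrow HUF, buy EUR at spot, deposit the EUR at 3.34%, and sell the proceeds forward at 502.95.
Arbitrage profit = |2,468,116,476.00 − 2,418,672,115.60| = HUF 49,444,360.

HUF 49,444,360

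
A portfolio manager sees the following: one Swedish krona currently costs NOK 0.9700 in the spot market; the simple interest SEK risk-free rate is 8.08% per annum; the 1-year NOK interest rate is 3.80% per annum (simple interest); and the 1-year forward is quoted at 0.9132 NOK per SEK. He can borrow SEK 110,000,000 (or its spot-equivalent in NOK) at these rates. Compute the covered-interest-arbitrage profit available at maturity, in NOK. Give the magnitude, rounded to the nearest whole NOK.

NOK 2,186,078

T = 1 year.
Invest the SEK and cover forward: 110,000,000 × 1.080800 × 0.9132 = NOK 108,568,521.60.
Convert at spot and invest in NOK: 110,000,000 × 0.9700 × 1.038000 = NOK 110,754,600.00.
The quoted forward undervalues SEK, so borrow SEK, convert to NOK at spot, deposit the NOK at 3.80%, and buy SEK forward at 0.9132 to cover the loan.
Arbitrage profit = |108,568,521.60 − 110,754,600.00| = NOK 2,186,078.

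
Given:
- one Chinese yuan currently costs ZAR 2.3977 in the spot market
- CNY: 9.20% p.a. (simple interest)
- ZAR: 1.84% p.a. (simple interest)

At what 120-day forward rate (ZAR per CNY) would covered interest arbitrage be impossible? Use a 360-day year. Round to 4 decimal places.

T = 120/360 years.
ZAR growth factor: 1 + 0.0184×120/360 = 1.0061333.
CNY accumulates by 1 + 0.0920×120/360 = 1.0306667.
Forward (ZAR per CNY) = 2.3977 × 1.0061333 / 1.0306667 = 2.340627.

2.3406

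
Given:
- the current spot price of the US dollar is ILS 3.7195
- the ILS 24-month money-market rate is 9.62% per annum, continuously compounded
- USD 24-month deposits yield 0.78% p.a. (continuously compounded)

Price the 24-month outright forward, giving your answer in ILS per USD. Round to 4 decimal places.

T = 2 years.
ILS accumulates by e^(0.0962×2) = 1.2121553.
USD growth factor: e^(0.0078×2) = 1.0157223.
Forward (ILS per USD) = 3.7195 × 1.2121553 / 1.0157223 = 4.438823.

4.4388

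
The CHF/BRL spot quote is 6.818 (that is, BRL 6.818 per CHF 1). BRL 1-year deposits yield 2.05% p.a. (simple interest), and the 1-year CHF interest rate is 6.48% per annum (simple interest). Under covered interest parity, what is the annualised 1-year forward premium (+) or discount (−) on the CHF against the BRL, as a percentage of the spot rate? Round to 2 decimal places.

-4.16%

T = 1 year.
CIP forward (BRL per CHF) = 6.818 × 1.020500/1.064800 = 6.534344.
(F − S)/S ÷ T = (6.534344 − 6.818)/6.818/1 = -0.041604 → -4.16%.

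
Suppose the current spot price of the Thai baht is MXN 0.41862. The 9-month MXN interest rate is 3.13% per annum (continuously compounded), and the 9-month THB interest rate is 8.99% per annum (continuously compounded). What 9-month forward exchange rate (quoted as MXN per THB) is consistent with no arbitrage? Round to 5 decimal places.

T = 9/12 years.
Growth of 1 MXN over T: e^(0.0313×9/12) = 1.0237527.
THB accumulates by e^(0.0899×9/12) = 1.069750.
CIP: F = S · (grow MXN)/(grow THB) = 0.41862 × 1.0237527/1.069750 = 0.4006201 MXN per THB.

0.40062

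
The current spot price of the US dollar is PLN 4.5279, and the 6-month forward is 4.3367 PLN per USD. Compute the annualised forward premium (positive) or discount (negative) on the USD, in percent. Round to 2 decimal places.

T = 6/12 years.
USD trades forward at -4.22271% vs spot over the period.
Per annum: -0.0422271 / (6/12) = -0.084454 = -8.45%.

-8.45%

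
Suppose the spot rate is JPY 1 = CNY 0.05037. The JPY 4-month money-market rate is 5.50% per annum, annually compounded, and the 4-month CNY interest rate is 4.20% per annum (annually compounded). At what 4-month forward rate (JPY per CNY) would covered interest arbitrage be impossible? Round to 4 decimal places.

19.9353

T = 4/12 years.
CNY accumulates by (1 + 0.0420)^(4/12) = 1.01380845.
JPY growth factor: (1 + 0.0550)^(4/12) = 1.01800713.
Forward (CNY per JPY) = 0.05037 × 1.01380845 / 1.01800713 = 0.050162253.
Invert for JPY per CNY: 1 / 0.050162253 = 19.9353.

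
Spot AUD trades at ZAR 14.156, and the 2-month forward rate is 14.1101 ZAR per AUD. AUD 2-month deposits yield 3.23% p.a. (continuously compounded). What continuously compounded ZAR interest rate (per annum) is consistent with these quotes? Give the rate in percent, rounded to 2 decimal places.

1.28%

T = 2/12 years.
By CIP, F/S equals the ZAR-to-AUD growth ratio: 14.1101/14.156 = 0.9967576.
AUD growth factor: e^(0.0323×2/12) = 1.0053978.
So the ZAR growth factor = 1.0021379.
r = ln(1.0021379)/(2/12) = 0.012814 → 1.28%.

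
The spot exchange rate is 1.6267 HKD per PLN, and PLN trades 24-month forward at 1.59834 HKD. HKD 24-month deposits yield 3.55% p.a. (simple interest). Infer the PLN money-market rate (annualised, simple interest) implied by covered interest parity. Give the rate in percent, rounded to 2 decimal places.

T = 2 years.
CIP gives F = S · g_HKD/g_PLN, so g_HKD/g_PLN = 1.59834/1.6267 = 0.9825659.
HKD growth factor: 1 + 0.0355×2 = 1.071000.
That pins the PLN growth at 1.0900032.
r = (1.0900032 − 1)/2 = 0.045002 → 4.50%.

4.50%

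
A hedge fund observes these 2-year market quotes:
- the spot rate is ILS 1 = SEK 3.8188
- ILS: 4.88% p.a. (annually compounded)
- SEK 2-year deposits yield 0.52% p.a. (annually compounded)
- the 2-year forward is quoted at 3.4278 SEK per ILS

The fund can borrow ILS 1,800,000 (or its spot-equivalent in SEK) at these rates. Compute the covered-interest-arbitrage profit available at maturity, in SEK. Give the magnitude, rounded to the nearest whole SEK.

T = 2 years.
Keep in ILS, deliver into the forward: 1,800,000·1.09998144·3.4278 = SEK 6,786,929.48.
Swap to SEK now, deposit: 1,800,000·3.8188·1.01042704 = SEK 6,945,513.80.
The quoted forward undervalues ILS, so borrow ILS, convert to SEK at spot, deposit the SEK at 0.52%, and buy ILS forward at 3.4278 to cover the loan.
Profit = 6,945,513.80 − 6,786,929.48 = SEK 158,584.

SEK 158,584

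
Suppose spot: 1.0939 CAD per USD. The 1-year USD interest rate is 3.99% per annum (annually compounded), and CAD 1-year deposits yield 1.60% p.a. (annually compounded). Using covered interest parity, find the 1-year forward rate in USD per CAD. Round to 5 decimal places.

T = 1 year.
CAD accumulates by (1 + 0.0160)^1 = 1.016000.
USD growth factor: (1 + 0.0399)^1 = 1.039900.
So F = 1.0939 × 1.016000 / 1.039900 = 1.068759 (CAD/USD).
Quoted the other way: 1/1.068759 = 0.93566 USD per CAD.

0.93566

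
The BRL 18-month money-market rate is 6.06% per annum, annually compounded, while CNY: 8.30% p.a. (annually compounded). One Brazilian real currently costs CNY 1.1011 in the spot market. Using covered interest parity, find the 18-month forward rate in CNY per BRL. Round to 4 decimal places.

1.1362

T = 18/12 years.
CNY accumulates by (1 + 0.0830)^(18/12) = 1.1270487.
Growth of 1 BRL over T: (1 + 0.0606)^(18/12) = 1.0922635.
So F = 1.1011 × 1.1270487 / 1.0922635 = 1.136167 (CNY/BRL).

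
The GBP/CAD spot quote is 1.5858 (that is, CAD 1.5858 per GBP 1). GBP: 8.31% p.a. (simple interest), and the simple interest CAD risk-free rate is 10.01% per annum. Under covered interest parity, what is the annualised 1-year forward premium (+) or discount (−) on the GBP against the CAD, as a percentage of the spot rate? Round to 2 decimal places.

T = 1 year.
CIP forward (CAD per GBP) = 1.5858 × 1.100100/1.083100 = 1.6106902.
(F − S)/S ÷ T = (1.6106902 − 1.5858)/1.5858/1 = 0.015696 → 1.57%.

+1.57%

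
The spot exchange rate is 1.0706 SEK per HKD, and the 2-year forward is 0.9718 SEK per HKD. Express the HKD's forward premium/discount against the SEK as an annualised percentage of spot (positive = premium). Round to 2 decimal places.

T = 2 years.
(F − S)/S = (0.9718 − 1.0706)/1.0706 = -0.0922847.
Per annum: -0.0922847 / 2 = -0.046142 = -4.61%.

-4.61%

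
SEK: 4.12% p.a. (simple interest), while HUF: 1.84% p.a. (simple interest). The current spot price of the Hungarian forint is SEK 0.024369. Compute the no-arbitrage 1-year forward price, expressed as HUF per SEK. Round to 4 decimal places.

T = 1 year.
Growth of 1 SEK over T: 1 + 0.0412×1 = 1.041200.
HUF accumulates by 1 + 0.0184×1 = 1.018400.
So F = 0.024369 × 1.041200 / 1.018400 = 0.024914575 (SEK/HUF).
Quoted the other way: 1/0.024914575 = 40.1371 HUF per SEK.

40.1371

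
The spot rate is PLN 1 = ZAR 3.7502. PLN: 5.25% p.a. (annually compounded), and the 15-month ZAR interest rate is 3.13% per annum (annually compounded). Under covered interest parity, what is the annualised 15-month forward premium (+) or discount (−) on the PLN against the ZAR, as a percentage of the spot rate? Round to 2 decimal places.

-2.01%

T = 15/12 years.
CIP forward (ZAR per PLN) = 3.7502 × 1.0392769/1.0660501 = 3.6560160.
Annualised premium = (F − S)/S × (1/T) = (3.6560160 − 3.7502)/3.7502 ÷ (15/12) = -2.01%.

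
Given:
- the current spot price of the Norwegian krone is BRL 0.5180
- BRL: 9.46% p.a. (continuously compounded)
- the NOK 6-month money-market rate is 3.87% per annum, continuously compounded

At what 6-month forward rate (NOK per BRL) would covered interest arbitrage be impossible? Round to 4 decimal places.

T = 6/12 years.
Growth of 1 BRL over T: e^(0.0946×6/12) = 1.0484365.
NOK accumulates by e^(0.0387×6/12) = 1.0195384.
So F = 0.518 × 1.0484365 / 1.0195384 = 0.5326823 (BRL/NOK).
Invert for NOK per BRL: 1 / 0.5326823 = 1.8773.

1.8773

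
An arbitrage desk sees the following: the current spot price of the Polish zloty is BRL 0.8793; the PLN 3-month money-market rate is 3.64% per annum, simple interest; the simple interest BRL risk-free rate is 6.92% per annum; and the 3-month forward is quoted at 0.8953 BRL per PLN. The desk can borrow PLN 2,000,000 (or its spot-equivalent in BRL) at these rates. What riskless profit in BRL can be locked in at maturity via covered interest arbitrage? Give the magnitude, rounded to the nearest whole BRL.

BRL 17,871

T = 3/12 years.
Keep in PLN, deliver into the forward: 2,000,000·1.009100·0.8953 = BRL 1,806,894.46.
Swap to BRL now, deposit: 2,000,000·0.8793·1.017300 = BRL 1,789,023.78.
The quoted forward overvalues PLN, so borrow BRL, buy PLN at spot, deposit the PLN at 3.64%, and sell the proceeds forward at 0.8953.
Profit = 1,806,894.46 − 1,789,023.78 = BRL 17,871.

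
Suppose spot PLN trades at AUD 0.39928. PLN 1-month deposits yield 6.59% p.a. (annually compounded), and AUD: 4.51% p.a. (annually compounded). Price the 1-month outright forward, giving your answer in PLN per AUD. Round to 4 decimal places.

T = 1/12 years.
AUD growth factor: (1 + 0.0451)^(1/12) = 1.0036828.
Growth of 1 PLN over T: (1 + 0.0659)^(1/12) = 1.0053325.
Forward (AUD per PLN) = 0.39928 × 1.0036828 / 1.0053325 = 0.3986248.
Invert for PLN per AUD: 1 / 0.3986248 = 2.5086.

2.5086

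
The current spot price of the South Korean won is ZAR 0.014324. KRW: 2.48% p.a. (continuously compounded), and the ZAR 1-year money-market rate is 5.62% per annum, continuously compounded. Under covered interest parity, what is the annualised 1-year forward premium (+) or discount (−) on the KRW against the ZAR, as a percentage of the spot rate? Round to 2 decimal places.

T = 1 year.
CIP forward (ZAR per KRW) = 0.014324 × 1.0578092/1.0251101 = 0.014780909.
Annualised premium = (F − S)/S × (1/T) = (0.014780909 − 0.014324)/0.014324 ÷ 1 = 3.19%.

+3.19%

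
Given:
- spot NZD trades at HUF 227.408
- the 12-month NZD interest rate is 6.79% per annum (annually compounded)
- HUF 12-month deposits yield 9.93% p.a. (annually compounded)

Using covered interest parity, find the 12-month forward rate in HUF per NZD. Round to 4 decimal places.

T = 1 year.
HUF accumulates by (1 + 0.0993)^1 = 1.099300.
NZD growth factor: (1 + 0.0679)^1 = 1.067900.
So F = 227.408 × 1.099300 / 1.067900 = 234.094592 (HUF/NZD).

234.0946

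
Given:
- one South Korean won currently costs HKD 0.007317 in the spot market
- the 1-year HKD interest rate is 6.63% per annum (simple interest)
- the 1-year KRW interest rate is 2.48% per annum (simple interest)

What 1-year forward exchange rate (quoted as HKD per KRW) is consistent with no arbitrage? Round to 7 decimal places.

0.0076133

T = 1 year.
HKD growth factor: 1 + 0.0663×1 = 1.066300.
KRW accumulates by 1 + 0.0248×1 = 1.024800.
Forward (HKD per KRW) = 0.007317 × 1.066300 / 1.024800 = 0.007613307.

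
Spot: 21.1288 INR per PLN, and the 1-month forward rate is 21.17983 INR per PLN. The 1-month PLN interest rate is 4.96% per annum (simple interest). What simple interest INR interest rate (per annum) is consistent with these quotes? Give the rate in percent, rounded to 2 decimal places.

7.87%

T = 1/12 years.
CIP gives F = S · g_INR/g_PLN, so g_INR/g_PLN = 21.17983/21.1288 = 1.0024152.
The PLN side grows by 1 + 0.0496×1/12 = 1.0041333.
That pins the INR growth at 1.0065585.
(1.0065585 − 1)/T = 0.078702, i.e. 7.87%.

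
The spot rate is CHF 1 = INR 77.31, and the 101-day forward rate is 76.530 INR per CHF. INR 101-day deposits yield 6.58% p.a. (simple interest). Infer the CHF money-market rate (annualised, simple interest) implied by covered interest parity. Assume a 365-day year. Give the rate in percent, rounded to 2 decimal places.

T = 101/365 years.
F/S = 76.53/77.31 = 0.9899107 = (growth of INR) / (growth of CHF).
The INR side grows by 1 + 0.0658×101/365 = 1.0182077.
That pins the CHF growth at 1.0285854.
r = (1.0285854 − 1)/(101/365) = 0.103304 → 10.33%.

10.33%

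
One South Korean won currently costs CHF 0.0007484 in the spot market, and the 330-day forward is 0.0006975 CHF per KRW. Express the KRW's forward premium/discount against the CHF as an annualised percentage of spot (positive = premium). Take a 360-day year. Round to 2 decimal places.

T = 330/360 years.
KRW trades forward at -6.80118% vs spot over the period.
×(1/T) gives -7.42% p.a.

-7.42%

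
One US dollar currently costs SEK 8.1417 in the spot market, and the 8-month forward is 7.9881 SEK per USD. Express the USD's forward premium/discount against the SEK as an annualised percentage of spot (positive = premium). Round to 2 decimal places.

T = 8/12 years.
USD trades forward at -1.88658% vs spot over the period.
×(1/T) gives -2.83% p.a.

-2.83%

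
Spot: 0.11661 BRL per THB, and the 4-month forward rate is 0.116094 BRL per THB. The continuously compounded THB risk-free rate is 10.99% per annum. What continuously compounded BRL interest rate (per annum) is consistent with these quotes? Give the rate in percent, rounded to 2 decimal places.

9.66%

T = 4/12 years.
F/S = 0.116094/0.11661 = 0.9955750 = (growth of BRL) / (growth of THB).
The THB side grows by e^(0.1099×4/12) = 1.0373126.
Hence g_BRL = 1.0327225.
Take logs: ln 1.0327225 / (4/12) = 0.096596, so 9.66%.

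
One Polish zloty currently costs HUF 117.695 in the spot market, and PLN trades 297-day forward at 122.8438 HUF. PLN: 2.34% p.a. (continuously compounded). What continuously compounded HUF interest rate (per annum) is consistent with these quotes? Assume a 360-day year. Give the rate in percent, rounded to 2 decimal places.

T = 297/360 years.
F/S = 122.8438/117.695 = 1.0437470 = (growth of HUF) / (growth of PLN).
PLN growth factor: e^(0.0234×297/360) = 1.0194925.
So the HUF growth factor = 1.0640922.
Take logs: ln 1.0640922 / (297/360) = 0.075299, so 7.53%.

7.53%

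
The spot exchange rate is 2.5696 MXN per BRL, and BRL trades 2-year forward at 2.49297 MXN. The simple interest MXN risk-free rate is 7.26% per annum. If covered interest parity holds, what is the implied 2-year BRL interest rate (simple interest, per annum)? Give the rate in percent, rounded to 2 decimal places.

9.02%

T = 2 years.
CIP gives F = S · g_MXN/g_BRL, so g_MXN/g_BRL = 2.49297/2.5696 = 0.9701782.
MXN growth factor: 1 + 0.0726×2 = 1.145200.
So the BRL growth factor = 1.1804017.
r = (1.1804017 − 1)/2 = 0.090201 → 9.02%.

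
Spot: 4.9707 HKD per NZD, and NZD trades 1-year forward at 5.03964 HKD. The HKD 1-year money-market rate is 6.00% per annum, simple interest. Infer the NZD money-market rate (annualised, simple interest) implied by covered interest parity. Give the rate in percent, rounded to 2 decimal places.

4.55%

T = 1 year.
CIP gives F = S · g_HKD/g_NZD, so g_HKD/g_NZD = 5.03964/4.9707 = 1.0138693.
HKD growth factor: 1 + 0.0600×1 = 1.060000.
Hence g_NZD = 1.0454997.
(1.0454997 − 1)/T = 0.045500, i.e. 4.55%.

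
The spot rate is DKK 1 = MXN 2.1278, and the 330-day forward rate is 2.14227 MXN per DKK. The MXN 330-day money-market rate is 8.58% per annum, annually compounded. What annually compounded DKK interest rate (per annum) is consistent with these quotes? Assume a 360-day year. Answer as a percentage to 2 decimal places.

7.78%

T = 330/360 years.
F/S = 2.14227/2.1278 = 1.0068005 = (growth of MXN) / (growth of DKK).
MXN growth factor: (1 + 0.0858)^(330/360) = 1.0783772.
Hence g_DKK = 1.0710932.
r = 1.0710932^(360/330) − 1 = 0.077802 → 7.78%.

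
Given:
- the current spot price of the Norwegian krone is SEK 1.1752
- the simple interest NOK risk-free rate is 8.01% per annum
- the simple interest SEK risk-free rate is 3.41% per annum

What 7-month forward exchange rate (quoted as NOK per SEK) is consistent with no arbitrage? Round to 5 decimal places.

0.87331

T = 7/12 years.
Growth of 1 SEK over T: 1 + 0.0341×7/12 = 1.0198917.
NOK growth factor: 1 + 0.0801×7/12 = 1.046725.
So F = 1.1752 × 1.0198917 / 1.046725 = 1.145073 (SEK/NOK).
Invert for NOK per SEK: 1 / 1.145073 = 0.87331.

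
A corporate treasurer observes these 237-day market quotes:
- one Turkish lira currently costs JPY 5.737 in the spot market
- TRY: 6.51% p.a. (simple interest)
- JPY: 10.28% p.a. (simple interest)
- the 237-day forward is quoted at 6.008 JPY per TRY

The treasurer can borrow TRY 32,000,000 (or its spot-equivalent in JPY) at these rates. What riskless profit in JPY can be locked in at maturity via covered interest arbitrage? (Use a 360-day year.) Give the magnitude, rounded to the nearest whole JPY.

T = 237/360 years.
Route A — deposit TRY, sell forward: 32,000,000 × 1.0428575 × 6.008 = JPY 200,495,611.52.
Route B — convert at spot, deposit JPY: 32,000,000 × 5.737 × 1.06767666667 = JPY 196,008,353.17.
The quoted forward overvalues TRY, so borrow JPY, buy TRY at spot, deposit the TRY at 6.51%, and sell the proceeds forward at 6.008.
The gap between the two covered legs is JPY 4,487,258.

JPY 4,487,258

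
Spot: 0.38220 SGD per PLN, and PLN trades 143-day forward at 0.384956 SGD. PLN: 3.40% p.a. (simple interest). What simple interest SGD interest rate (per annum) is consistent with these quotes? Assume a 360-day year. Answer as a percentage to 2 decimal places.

5.24%

T = 143/360 years.
F/S = 0.384956/0.3822 = 1.0072109 = (growth of SGD) / (growth of PLN).
The PLN side grows by 1 + 0.0340×143/360 = 1.0135056.
So the SGD growth factor = 1.0208139.
(1.0208139 − 1)/T = 0.052399, i.e. 5.24%.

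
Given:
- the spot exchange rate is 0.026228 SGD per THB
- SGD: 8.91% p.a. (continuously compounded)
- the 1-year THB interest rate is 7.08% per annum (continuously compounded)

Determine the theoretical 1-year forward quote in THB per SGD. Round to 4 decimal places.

37.4358

T = 1 year.
Growth of 1 SGD over T: e^(0.0891×1) = 1.09318997.
THB accumulates by e^(0.0708×1) = 1.07336653.
CIP: F = S · (grow SGD)/(grow THB) = 0.026228 × 1.09318997/1.07336653 = 0.026712391 SGD per THB.
Invert for THB per SGD: 1 / 0.026712391 = 37.4358.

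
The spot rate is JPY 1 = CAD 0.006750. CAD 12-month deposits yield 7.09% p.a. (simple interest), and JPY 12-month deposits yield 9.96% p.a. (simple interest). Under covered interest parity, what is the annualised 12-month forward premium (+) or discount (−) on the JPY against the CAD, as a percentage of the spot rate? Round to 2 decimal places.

-2.61%

T = 1 year.
CIP forward (CAD per JPY) = 0.00675 × 1.070900/1.099600 = 0.006573822.
Annualised premium = (F − S)/S × (1/T) = (0.006573822 − 0.00675)/0.00675 ÷ 1 = -2.61%.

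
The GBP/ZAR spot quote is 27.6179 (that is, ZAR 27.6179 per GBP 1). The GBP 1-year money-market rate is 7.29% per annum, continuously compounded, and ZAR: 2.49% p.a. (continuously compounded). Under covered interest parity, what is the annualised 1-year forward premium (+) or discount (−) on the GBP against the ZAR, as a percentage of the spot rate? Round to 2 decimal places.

-4.69%

T = 1 year.
F = S · g_ZAR/g_GBP = 27.6179 × 1.0252126/1.075623 = 26.3235530.
Annualised premium = (F − S)/S × (1/T) = (26.3235530 − 27.6179)/27.6179 ÷ 1 = -4.69%.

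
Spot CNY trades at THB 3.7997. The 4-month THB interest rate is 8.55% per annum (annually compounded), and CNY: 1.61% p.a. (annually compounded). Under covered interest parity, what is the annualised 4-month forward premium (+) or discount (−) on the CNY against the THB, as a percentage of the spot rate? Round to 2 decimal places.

T = 4/12 years.
CIP forward (THB per CNY) = 3.7997 × 1.0277243/1.0053381 = 3.8843092.
Annualised premium = (F − S)/S × (1/T) = (3.8843092 − 3.7997)/3.7997 ÷ (4/12) = 6.68%.

+6.68%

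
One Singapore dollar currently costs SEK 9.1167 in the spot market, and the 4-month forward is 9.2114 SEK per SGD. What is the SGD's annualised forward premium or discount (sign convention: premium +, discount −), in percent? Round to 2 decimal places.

T = 4/12 years.
SGD trades forward at +1.03875% vs spot over the period.
×(1/T) gives 3.12% p.a.

+3.12%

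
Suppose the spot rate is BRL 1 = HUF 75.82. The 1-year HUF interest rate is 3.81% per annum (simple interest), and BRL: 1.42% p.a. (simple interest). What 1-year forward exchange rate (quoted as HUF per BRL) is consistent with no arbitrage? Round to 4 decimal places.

T = 1 year.
Growth of 1 HUF over T: 1 + 0.0381×1 = 1.038100.
BRL accumulates by 1 + 0.0142×1 = 1.014200.
Forward (HUF per BRL) = 75.82 × 1.038100 / 1.014200 = 77.606726.

77.6067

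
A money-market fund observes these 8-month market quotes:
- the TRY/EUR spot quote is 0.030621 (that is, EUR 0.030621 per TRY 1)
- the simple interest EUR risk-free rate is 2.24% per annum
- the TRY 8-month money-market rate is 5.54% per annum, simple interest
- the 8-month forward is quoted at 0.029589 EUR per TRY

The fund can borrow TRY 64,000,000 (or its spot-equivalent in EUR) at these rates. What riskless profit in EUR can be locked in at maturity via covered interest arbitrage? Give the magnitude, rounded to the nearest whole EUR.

EUR 25,373

T = 8/12 years.
Keep in TRY, deliver into the forward: 64,000,000·1.036933333·0.029589 = EUR 1,963,636.50.
Swap to EUR now, deposit: 64,000,000·0.030621·1.014933333 = EUR 1,989,009.51.
The quoted forward undervalues TRY, so borrow TRY, convert to EUR at spot, deposit the EUR at 2.24%, and buy TRY forward at 0.029589 to cover the loan.
Arbitrage profit = |1,963,636.50 − 1,989,009.51| = EUR 25,373.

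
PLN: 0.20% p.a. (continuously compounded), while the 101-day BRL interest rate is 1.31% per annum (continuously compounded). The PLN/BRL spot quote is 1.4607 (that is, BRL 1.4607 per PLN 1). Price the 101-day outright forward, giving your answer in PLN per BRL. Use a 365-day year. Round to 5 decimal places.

T = 101/365 years.
BRL growth factor: e^(0.0131×101/365) = 1.0036315.
Growth of 1 PLN over T: e^(0.0020×101/365) = 1.0005536.
So F = 1.4607 × 1.0036315 / 1.0005536 = 1.465193 (BRL/PLN).
Quoted the other way: 1/1.465193 = 0.68250 PLN per BRL.

0.68250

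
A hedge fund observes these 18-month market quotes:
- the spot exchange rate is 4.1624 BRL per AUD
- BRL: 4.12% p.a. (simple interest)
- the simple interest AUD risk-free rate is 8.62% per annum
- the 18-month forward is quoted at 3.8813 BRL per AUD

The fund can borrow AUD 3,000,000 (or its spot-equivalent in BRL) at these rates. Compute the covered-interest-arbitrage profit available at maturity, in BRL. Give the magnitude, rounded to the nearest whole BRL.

BRL 109,453

T = 18/12 years.
Keep in AUD, deliver into the forward: 3,000,000·1.129300·3.8813 = BRL 13,149,456.27.
Swap to BRL now, deposit: 3,000,000·4.1624·1.061800 = BRL 13,258,908.96.
The quoted forward undervalues AUD, so borrow AUD, convert to BRL at spot, deposit the BRL at 4.12%, and buy AUD forward at 3.8813 to cover the loan.
Profit = 13,258,908.96 − 13,149,456.27 = BRL 109,453.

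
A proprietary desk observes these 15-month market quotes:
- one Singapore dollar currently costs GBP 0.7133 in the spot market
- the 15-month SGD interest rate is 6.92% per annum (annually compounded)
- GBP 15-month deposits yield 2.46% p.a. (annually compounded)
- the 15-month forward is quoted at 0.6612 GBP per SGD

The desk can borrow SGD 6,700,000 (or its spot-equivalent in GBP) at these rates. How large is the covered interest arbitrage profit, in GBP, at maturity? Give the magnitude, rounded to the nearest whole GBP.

T = 15/12 years.
Invest the SGD and cover forward: 6,700,000 × 1.087235658 × 0.6612 = GBP 4,816,497.45.
Convert at spot and invest in GBP: 6,700,000 × 0.7133 × 1.030843981 = GBP 4,926,516.78.
The quoted forward undervalues SGD, so borrow SGD, convert to GBP at spot, deposit the GBP at 2.46%, and buy SGD forward at 0.6612 to cover the loan.
The gap between the two covered legs is GBP 110,019.

GBP 110,019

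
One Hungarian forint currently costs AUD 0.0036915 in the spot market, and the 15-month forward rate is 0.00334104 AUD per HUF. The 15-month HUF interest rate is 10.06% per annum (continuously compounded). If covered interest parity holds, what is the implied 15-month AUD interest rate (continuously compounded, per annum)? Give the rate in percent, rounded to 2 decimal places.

2.08%

T = 15/12 years.
By CIP, F/S equals the AUD-to-HUF growth ratio: 0.00334104/0.0036915 = 0.9050630.
HUF growth factor: e^(0.1006×15/12) = 1.1339986.
That pins the AUD growth at 1.0263402.
Take logs: ln 1.0263402 / (15/12) = 0.020799, so 2.08%.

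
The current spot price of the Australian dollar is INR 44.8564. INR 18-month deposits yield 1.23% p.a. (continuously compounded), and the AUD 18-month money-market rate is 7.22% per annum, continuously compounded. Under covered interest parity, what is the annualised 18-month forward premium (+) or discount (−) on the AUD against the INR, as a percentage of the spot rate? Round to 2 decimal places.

T = 18/12 years.
F = S · g_INR/g_AUD = 44.8564 × 1.0186213/1.114382 = 41.0018149.
(F − S)/S ÷ T = (41.0018149 − 44.8564)/44.8564/(18/12) = -0.057288 → -5.73%.

-5.73%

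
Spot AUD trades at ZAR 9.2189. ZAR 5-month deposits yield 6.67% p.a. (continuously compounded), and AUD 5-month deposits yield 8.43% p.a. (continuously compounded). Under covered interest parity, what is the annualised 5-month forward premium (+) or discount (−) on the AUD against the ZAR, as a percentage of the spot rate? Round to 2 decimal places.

T = 5/12 years.
F = S · g_ZAR/g_AUD = 9.2189 × 1.0281815/1.0357492 = 9.1515421.
Annualised premium = (F − S)/S × (1/T) = (9.1515421 − 9.2189)/9.2189 ÷ (5/12) = -1.75%.

-1.75%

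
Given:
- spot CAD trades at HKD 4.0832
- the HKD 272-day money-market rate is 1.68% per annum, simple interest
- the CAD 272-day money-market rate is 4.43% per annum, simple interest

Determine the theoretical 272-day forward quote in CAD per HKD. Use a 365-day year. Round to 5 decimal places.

0.24986

T = 272/365 years.
HKD growth factor: 1 + 0.0168×272/365 = 1.0125195.
CAD growth factor: 1 + 0.0443×272/365 = 1.0330126.
So F = 4.0832 × 1.0125195 / 1.0330126 = 4.002197 (HKD/CAD).
Invert for CAD per HKD: 1 / 4.002197 = 0.24986.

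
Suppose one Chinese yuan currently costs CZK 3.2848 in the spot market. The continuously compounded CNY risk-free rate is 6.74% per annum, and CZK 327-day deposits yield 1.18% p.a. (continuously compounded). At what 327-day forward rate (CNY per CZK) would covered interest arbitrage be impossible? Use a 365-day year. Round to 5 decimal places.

0.31998

T = 327/365 years.
CZK accumulates by e^(0.0118×327/365) = 1.0106276.
CNY growth factor: e^(0.0674×327/365) = 1.0622433.
So F = 3.2848 × 1.0106276 / 1.0622433 = 3.125188 (CZK/CNY).
Quoted the other way: 1/3.125188 = 0.31998 CNY per CZK.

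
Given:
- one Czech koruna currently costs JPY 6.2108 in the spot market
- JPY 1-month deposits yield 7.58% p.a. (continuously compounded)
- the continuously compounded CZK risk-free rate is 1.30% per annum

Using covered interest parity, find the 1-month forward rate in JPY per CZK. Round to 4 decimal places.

T = 1/12 years.
Growth of 1 JPY over T: e^(0.0758×1/12) = 1.0063367.
Growth of 1 CZK over T: e^(0.0130×1/12) = 1.0010839.
So F = 6.2108 × 1.0063367 / 1.0010839 = 6.243389 (JPY/CZK).

6.2434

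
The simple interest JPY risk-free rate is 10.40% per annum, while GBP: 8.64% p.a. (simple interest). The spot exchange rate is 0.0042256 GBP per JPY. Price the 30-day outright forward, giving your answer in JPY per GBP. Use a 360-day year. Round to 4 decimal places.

T = 30/360 years.
GBP growth factor: 1 + 0.0864×30/360 = 1.007200.
JPY accumulates by 1 + 0.1040×30/360 = 1.008666667.
CIP: F = S · (grow GBP)/(grow JPY) = 0.0042256 × 1.007200/1.008666667 = 0.00421945570 GBP per JPY.
Invert for JPY per GBP: 1 / 0.00421945570 = 236.9974.

236.9974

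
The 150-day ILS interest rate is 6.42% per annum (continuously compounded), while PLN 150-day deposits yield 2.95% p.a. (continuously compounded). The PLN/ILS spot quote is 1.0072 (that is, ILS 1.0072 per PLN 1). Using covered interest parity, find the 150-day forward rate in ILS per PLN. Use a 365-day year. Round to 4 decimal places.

1.0217

T = 150/365 years.
ILS accumulates by e^(0.0642×150/365) = 1.0267347.
Growth of 1 PLN over T: e^(0.0295×150/365) = 1.0121971.
CIP: F = S · (grow ILS)/(grow PLN) = 1.0072 × 1.0267347/1.0121971 = 1.021666 ILS per PLN.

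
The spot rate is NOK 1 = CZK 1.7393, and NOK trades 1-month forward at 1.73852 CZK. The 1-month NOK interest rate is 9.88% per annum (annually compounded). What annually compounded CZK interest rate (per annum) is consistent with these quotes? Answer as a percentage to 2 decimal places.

9.29%

T = 1/12 years.
F/S = 1.73852/1.7393 = 0.9995515 = (growth of CZK) / (growth of NOK).
NOK growth factor: (1 + 0.0988)^(1/12) = 1.0078825.
Hence g_CZK = 1.0074305.
Annualise: 1.0074305^(12/1) − 1 = 0.092902 = 9.29%.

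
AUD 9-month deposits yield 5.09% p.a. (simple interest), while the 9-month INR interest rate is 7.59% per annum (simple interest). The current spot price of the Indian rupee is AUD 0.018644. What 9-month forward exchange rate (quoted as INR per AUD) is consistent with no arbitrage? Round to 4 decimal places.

T = 9/12 years.
AUD growth factor: 1 + 0.0509×9/12 = 1.038175.
Growth of 1 INR over T: 1 + 0.0759×9/12 = 1.056925.
Forward (AUD per INR) = 0.018644 × 1.038175 / 1.056925 = 0.018313253.
Invert for INR per AUD: 1 / 0.018313253 = 54.6053.

54.6053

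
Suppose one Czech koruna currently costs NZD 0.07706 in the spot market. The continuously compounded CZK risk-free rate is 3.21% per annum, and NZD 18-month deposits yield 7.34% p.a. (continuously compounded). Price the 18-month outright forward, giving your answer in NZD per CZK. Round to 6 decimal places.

0.081985

T = 18/12 years.
Growth of 1 NZD over T: e^(0.0734×18/12) = 1.1163897.
Growth of 1 CZK over T: e^(0.0321×18/12) = 1.049328.
CIP: F = S · (grow NZD)/(grow CZK) = 0.07706 × 1.1163897/1.049328 = 0.08198484 NZD per CZK.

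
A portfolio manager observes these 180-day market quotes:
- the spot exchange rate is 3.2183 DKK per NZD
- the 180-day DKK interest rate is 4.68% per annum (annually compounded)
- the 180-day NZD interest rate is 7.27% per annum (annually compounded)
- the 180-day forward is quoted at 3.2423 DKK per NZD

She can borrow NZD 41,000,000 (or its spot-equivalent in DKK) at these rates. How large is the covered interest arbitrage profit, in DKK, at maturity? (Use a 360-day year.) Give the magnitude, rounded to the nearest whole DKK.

T = 180/360 years.
Invest the NZD and cover forward: 41,000,000 × 1.03571231527 × 3.2423 = DKK 137,681,691.63.
Convert at spot and invest in DKK: 41,000,000 × 3.2183 × 1.02313244499 = DKK 135,002,633.06.
The quoted forward overvalues NZD, so borrow DKK, buy NZD at spot, deposit the NZD at 7.27%, and sell the proceeds forward at 3.2423.
Profit = 137,681,691.63 − 135,002,633.06 = DKK 2,679,059.

DKK 2,679,059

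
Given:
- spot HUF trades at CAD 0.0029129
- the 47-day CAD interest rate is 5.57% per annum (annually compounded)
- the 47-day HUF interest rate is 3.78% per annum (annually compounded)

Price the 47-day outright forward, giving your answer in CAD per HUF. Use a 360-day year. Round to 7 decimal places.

T = 47/360 years.
CAD growth factor: (1 + 0.0557)^(47/360) = 1.0071017.
HUF growth factor: (1 + 0.0378)^(47/360) = 1.0048558.
Forward (CAD per HUF) = 0.0029129 × 1.0071017 / 1.0048558 = 0.002919410.

0.0029194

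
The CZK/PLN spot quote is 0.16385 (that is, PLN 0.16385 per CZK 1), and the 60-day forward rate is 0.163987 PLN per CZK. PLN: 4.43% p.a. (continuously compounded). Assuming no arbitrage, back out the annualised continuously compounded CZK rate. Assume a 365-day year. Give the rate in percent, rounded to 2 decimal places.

T = 60/365 years.
F/S = 0.163987/0.16385 = 1.0008361 = (growth of PLN) / (growth of CZK).
The PLN side grows by e^(0.0443×60/365) = 1.0073088.
That pins the CZK growth at 1.0064673.
r = ln(1.0064673)/(60/365) = 0.039216 → 3.92%.

3.92%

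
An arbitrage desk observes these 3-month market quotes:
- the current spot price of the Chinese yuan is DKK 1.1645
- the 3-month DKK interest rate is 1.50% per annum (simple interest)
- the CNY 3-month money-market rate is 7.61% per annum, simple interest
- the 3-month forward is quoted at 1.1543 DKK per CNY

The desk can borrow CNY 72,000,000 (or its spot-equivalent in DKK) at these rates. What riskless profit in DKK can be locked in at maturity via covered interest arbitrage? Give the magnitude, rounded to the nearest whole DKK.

DKK 532,345

T = 3/12 years.
Keep in CNY, deliver into the forward: 72,000,000·1.019025·1.1543 = DKK 84,690,760.14.
Swap to DKK now, deposit: 72,000,000·1.1645·1.003750 = DKK 84,158,415.00.
The quoted forward overvalues CNY, so borrow DKK, buy CNY at spot, deposit the CNY at 7.61%, and sell the proceeds forward at 1.1543.
Arbitrage profit = |84,690,760.14 − 84,158,415.00| = DKK 532,345.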